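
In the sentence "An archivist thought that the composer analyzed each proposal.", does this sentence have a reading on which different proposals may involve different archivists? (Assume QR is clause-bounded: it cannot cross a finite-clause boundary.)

No

That reading corresponds to *each proposal* > *an archivist*.
*each proposal* sits inside the finite complement clause *that the composer analyzed each proposal*.
With QR restricted to its own tensed clause, the embedded quantifier cannot reach a matrix scope position.
*each proposal* is confined to the island and cannot take scope over *an archivist*.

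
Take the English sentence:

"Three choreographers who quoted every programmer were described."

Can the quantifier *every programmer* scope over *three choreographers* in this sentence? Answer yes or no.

No

The target quantifier *every programmer* is part of the relative clause *who quoted every programmer*.
A relative clause is a scope island — quantifier raising cannot cross its boundary.
There is no licit LF on which *every programmer* c-commands *three choreographers*.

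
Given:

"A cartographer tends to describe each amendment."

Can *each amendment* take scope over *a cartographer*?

*each amendment* is inside a raising infinitive, which is transparent to QR (no CP barrier), so it behaves as a matrix argument.
Nothing blocks QR of the lower DP to a position above the higher one, so inverse scope is available.

Yes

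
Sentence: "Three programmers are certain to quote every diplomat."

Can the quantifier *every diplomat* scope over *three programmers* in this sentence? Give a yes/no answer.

Yes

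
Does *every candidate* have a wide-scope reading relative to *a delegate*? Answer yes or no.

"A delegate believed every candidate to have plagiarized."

Yes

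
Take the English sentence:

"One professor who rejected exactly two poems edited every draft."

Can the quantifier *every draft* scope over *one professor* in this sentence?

Yes

*every draft* is a matrix argument; only *one professor* is modified by the relative clause *who rejected exactly two poems*, so the RC island is irrelevant to the target quantifier.
Clause-internal QR can adjoin the lower DP above the subject, yielding the inverse reading.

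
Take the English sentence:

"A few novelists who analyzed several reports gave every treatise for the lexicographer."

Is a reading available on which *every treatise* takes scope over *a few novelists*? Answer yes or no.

Yes

The RC *who analyzed several reports* is an island, but *every treatise* is not inside it — it is the matrix object, a clausemate of *a few novelists*.
Ordinary QR to a clause-peripheral position gives the wide-scope LF for the lower DP.
Both orderings are possible: *a few novelists* > *every treatise* and *every treatise* > *a few novelists*.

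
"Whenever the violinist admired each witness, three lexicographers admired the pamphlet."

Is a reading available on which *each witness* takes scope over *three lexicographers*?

*each witness* is embedded in the adjunct clause *whenever the violinist admired each witness*.
Since the clause is an adjunct (not a complement), the Adjunct Condition blocks QR across its edge.
*each witness* is confined to the island and cannot take scope over *three lexicographers*.

No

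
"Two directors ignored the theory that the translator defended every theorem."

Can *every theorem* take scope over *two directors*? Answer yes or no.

No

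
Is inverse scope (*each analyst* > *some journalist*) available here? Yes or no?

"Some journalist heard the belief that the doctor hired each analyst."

No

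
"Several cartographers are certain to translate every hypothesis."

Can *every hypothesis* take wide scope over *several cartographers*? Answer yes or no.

Infinitival complements of raising predicates do not block QR; *every hypothesis* and *several cartographers* are effectively clausemates.
QR within a single clause is free, so the lower quantifier may take scope over the higher one.
The sentence is scopally ambiguous between *several cartographers* > *every hypothesis* and *every hypothesis* > *several cartographers*.

Yes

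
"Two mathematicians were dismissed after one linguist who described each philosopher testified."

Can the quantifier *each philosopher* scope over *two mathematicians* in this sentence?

The DP *each philosopher* is contained in the relative clause *who described each philosopher*, which is itself inside the adjunct *after one linguist who described each philosopher testified*.
Even if one barrier were somehow void, the other would still block QR.
*each philosopher* is confined to the island and cannot take scope over *two mathematicians*.

No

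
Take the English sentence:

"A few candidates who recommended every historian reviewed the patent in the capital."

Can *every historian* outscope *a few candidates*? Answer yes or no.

*every historian* occurs within the relative clause *who recommended every historian*.
Quantifiers inside a relative clause are trapped there; the RC boundary blocks QR.
The inverse ordering *every historian* > *a few candidates* is therefore underivable.

No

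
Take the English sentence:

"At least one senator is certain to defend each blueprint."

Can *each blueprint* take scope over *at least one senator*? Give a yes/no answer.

Yes

Infinitival complements of raising predicates do not block QR; *each blueprint* and *at least one senator* are effectively clausemates.
Nothing blocks QR of the lower DP to a position above the higher one, so inverse scope is available.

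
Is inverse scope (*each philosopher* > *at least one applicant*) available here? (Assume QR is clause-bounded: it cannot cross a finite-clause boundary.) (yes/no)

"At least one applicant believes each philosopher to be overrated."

Yes

*each philosopher* is an ECM subject; ECM complements are not islands, and the embedded quantifier may take matrix scope.
No island intervenes, so both surface and inverse scope are derivable.
The sentence is scopally ambiguous between *at least one applicant* > *each philosopher* and *each philosopher* > *at least one applicant*.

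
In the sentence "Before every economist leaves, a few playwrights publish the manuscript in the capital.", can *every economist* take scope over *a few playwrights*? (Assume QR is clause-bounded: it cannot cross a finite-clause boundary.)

No

Structurally, *every economist* is inside the adjunct clause *before every economist leaves*.
Adverbial clauses are not L-marked, so they are barriers for QR — the quantifier cannot escape the adjunct.
So the wide-scope reading for *every economist* is blocked.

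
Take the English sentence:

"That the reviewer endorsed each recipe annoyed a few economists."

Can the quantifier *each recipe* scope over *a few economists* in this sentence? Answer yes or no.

No

*each recipe* sits inside the sentential subject *that the reviewer endorsed each recipe*.
The Sentential Subject Constraint rules out raising the quantifier out of the that-clause subject.
So the wide-scope reading for *each recipe* is blocked.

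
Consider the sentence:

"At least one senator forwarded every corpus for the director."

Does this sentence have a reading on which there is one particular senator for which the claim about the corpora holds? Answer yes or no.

Yes

This is the *at least one senator* > *every corpus* reading.
That is the surface-scope ordering, which is always one of the available readings — island constraints only ever restrict inverse scope.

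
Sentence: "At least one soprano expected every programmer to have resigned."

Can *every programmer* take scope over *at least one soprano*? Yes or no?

Yes

ECM infinitives lack a CP barrier, so *every programmer* can QR over the matrix subject *at least one soprano*.
Clause-internal QR can adjoin the lower DP above the subject, yielding the inverse reading.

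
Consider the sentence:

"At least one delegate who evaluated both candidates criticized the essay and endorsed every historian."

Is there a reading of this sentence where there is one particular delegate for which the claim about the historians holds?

Yes

The described interpretation is the *at least one delegate* > *every historian* scoping.
Surface scope (*at least one delegate* > *every historian*) is always derivable; islands only block QR, not in-situ interpretation.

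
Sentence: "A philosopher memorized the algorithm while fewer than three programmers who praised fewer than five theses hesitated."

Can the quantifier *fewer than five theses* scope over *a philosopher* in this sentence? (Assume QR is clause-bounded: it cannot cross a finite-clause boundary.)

No

*fewer than five theses* sits inside the relative clause *who praised fewer than five theses*, which is itself inside the adjunct *while fewer than three programmers who praised fewer than five theses hesitated*.
Both the relative clause and the enclosing adjunct are scope islands; QR cannot cross either.
Hence only narrow scope for *fewer than five theses* (under *a philosopher*) survives.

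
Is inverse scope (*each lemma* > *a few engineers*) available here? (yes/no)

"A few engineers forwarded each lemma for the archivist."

*each lemma* and *a few engineers* are in the same minimal clause.
Ordinary QR to a clause-peripheral position gives the wide-scope LF for the lower DP.

Yes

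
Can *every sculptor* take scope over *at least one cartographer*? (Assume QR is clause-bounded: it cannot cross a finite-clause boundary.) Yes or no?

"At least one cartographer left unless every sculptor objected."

*every sculptor* sits inside the adjunct clause *unless every sculptor objected*.
Adverbial clauses are not L-marked, so they are barriers for QR — the quantifier cannot escape the adjunct.
*every sculptor* > *at least one cartographer* would require crossing that boundary, which is illicit.

No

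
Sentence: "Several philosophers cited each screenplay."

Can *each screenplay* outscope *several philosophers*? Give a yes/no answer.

Both DPs are arguments of the same predicate; there is no clause or island boundary between them.
With no island boundary between them, the object can take inverse scope over the subject via ordinary QR within the clause.

Yes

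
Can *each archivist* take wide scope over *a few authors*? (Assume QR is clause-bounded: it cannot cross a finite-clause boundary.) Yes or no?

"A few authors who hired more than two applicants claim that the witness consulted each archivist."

No

The target quantifier *each archivist* is part of the finite complement clause *that the witness consulted each archivist*.
With QR restricted to its own tensed clause, the embedded quantifier cannot reach a matrix scope position.
The inverse ordering *each archivist* > *a few authors* is therefore underivable.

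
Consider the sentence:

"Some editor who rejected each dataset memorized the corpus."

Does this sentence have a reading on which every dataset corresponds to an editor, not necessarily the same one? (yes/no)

The paraphrase describes the scope ordering *each dataset* > *some editor*.
*each dataset* is embedded in the relative clause *who rejected each dataset*.
Relative clauses block scope extraction: QR cannot target a position outside the modified NP.
*each dataset* is confined to the island and cannot take scope over *some editor*.

No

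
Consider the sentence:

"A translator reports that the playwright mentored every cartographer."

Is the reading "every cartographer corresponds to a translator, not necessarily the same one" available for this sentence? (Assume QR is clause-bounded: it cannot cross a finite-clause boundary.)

No

The described interpretation is the *every cartographer* > *a translator* scoping.
The target quantifier *every cartographer* is part of the finite complement clause *that the playwright mentored every cartographer*.
With QR restricted to its own tensed clause, the embedded quantifier cannot reach a matrix scope position.
So *every cartographer* cannot raise to a position above *a translator*.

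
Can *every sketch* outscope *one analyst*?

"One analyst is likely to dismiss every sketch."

The matrix predicate is a raising verb, whose infinitival complement is not a scope island — *every sketch* can QR into the matrix clause.
No island intervenes, so both surface and inverse scope are derivable.

Yes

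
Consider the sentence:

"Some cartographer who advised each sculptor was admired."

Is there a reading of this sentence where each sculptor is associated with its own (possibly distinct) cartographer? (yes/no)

No

This is the *each sculptor* > *some cartographer* reading.
*each sculptor* occurs within the relative clause *who advised each sculptor*.
A relative clause is a scope island — quantifier raising cannot cross its boundary.
Hence only narrow scope for *each sculptor* (under *some cartographer*) survives.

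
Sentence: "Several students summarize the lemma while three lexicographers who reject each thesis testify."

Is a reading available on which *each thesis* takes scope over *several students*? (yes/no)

Structurally, *each thesis* is inside the relative clause *who reject each thesis*, which is itself inside the adjunct *while three lexicographers who reject each thesis testify*.
Both the relative clause and the enclosing adjunct are scope islands; QR cannot cross either.
*each thesis* > *several students* would require crossing that boundary, which is illicit.

No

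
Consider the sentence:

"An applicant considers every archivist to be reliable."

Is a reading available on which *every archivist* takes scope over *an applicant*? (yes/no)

Yes

The ECM infinitive is scope-transparent — *every archivist* is free to raise above *an applicant*.
With no island boundary between them, the object can take inverse scope over the subject via ordinary QR within the clause.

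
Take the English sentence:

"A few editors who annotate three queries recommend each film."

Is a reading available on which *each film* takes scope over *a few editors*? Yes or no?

*each film* is a matrix argument; only *a few editors* is modified by the relative clause *who annotate three queries*, so the RC island is irrelevant to the target quantifier.
QR within a single clause is free, so the lower quantifier may take scope over the higher one.
So *each film* > *a few editors* is among the available readings.

Yes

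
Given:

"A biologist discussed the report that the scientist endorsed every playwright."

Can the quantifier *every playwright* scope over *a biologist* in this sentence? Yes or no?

No

*every playwright* occurs within the complex NP *the report that the scientist endorsed every playwright*.
A that-clause complement to a noun is an island; QR cannot cross the NP boundary.
*every playwright* is confined to the island and cannot take scope over *a biologist*.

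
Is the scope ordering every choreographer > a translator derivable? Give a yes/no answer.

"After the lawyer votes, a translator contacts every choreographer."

Yes

Neither queried DP is inside the adjunct, so the adjunct-island constraint does not apply.
Ordinary QR to a clause-peripheral position gives the wide-scope LF for the lower DP.
Both orderings are possible: *a translator* > *every choreographer* and *every choreographer* > *a translator*.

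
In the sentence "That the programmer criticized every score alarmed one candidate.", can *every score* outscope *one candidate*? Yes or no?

No

*every score* sits inside the sentential subject *that the programmer criticized every score*.
Sentential subjects are islands: a quantifier inside the subject clause cannot raise over the matrix predicate.
So the wide-scope reading for *every score* is blocked.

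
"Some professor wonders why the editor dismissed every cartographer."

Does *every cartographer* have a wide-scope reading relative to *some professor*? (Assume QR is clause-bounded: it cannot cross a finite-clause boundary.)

*every cartographer* occurs within the embedded question *why the editor dismissed every cartographer*.
Embedded wh-clauses are opaque for QR, so the quantifier stays inside the question.
So *every cartographer* cannot raise to a position above *some professor*.
(Only the surface reading survives: one fixed professor with respect to all the relevant cartographers.)

No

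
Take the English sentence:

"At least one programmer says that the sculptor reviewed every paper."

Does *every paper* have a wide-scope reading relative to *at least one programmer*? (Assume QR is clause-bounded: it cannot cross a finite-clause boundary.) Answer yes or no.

No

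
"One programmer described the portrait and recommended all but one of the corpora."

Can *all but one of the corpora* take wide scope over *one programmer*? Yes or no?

No

*all but one of the corpora* occurs within one conjunct of the coordinate structure (*recommended all but one of the corpora*).
QR out of a conjunct would have to apply non-ATB, which the CSC forbids.
So the wide-scope reading for *all but one of the corpora* is blocked.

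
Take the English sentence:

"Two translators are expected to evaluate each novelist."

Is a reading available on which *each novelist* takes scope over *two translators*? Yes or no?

Raising constructions are monoclausal for scope purposes; *each novelist* is not separated from *two translators* by any island.
Since no island is crossed, the inverse ordering is licensed alongside surface scope.

Yes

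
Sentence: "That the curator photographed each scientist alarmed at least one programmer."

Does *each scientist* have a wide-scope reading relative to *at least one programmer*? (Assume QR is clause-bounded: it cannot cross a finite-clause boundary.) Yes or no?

No

*each scientist* is embedded in the sentential subject *that the curator photographed each scientist*.
Subjects — clausal subjects included — are islands for extraction, and QR is no exception.
So *each scientist* cannot raise to a position above *at least one programmer*.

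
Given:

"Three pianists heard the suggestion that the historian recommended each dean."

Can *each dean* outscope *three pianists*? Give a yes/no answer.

No

*each dean* sits inside the complex NP *the suggestion that the historian recommended each dean*.
A that-clause complement to a noun is an island; QR cannot cross the NP boundary.
So *each dean* cannot raise high enough to outscope *three pianists*; only the surface ordering *three pianists* > *each dean* is available.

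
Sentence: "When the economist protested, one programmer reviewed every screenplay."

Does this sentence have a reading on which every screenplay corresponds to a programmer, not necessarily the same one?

This is the *every screenplay* > *one programmer* reading.
Neither queried DP is inside the adjunct, so the adjunct-island constraint does not apply.
Ordinary QR to a clause-peripheral position gives the wide-scope LF for the lower DP.

Yes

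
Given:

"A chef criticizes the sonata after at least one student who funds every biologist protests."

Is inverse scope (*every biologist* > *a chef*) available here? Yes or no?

*every biologist* sits inside the relative clause *who funds every biologist*, which is itself inside the adjunct *after at least one student who funds every biologist protests*.
Even if one barrier were somehow void, the other would still block QR.
There is no licit LF on which *every biologist* c-commands *a chef*.

No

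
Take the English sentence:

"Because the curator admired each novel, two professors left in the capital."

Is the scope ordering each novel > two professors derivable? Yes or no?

No

Structurally, *each novel* is inside the adjunct clause *because the curator admired each novel*.
The adjunct-island constraint bars QR out of an adverbial clause.
The ordering *each novel* > *two professors* is therefore underivable.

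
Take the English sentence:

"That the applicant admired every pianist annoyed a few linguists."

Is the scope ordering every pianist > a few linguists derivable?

No

*every pianist* occurs within the sentential subject *that the applicant admired every pianist*.
The subject-island constraint blocks QR out of a clausal subject.
So the wide-scope reading for *every pianist* is blocked.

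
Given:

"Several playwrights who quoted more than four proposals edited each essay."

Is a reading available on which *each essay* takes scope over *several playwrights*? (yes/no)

The relative clause *who quoted more than four proposals* modifies *several playwrights*, but *each essay* is not inside that relative clause — it is an argument of the matrix verb.
Clause-internal QR can adjoin the lower DP above the subject, yielding the inverse reading.
Both orderings are possible: *several playwrights* > *each essay* and *each essay* > *several playwrights*.

Yes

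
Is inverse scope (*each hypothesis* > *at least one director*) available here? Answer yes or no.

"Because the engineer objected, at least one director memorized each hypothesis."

Yes

Neither queried DP is inside the adjunct, so the adjunct-island constraint does not apply.
With no island boundary between them, the object can take inverse scope over the subject via ordinary QR within the clause.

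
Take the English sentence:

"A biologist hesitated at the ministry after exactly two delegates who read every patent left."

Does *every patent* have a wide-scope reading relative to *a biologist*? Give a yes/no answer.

*every patent* sits inside the relative clause *who read every patent*, which is itself inside the adjunct *after exactly two delegates who read every patent left*.
Nested islands: the RC island is itself inside an adjunct island, so wide scope is doubly excluded.
So *every patent* cannot raise to a position above *a biologist*.

No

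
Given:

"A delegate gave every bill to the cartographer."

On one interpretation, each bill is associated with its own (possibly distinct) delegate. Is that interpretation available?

Yes

The paraphrase describes the scope ordering *every bill* > *a delegate*.
*every bill* is the matrix object and *a delegate* the matrix subject; the two are clausemates.
Ordinary QR to a clause-peripheral position gives the wide-scope LF for the lower DP.
The sentence is scopally ambiguous between *a delegate* > *every bill* and *every bill* > *a delegate*.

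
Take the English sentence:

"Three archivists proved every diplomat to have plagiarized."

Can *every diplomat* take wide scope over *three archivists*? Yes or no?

*every diplomat* is an ECM subject; ECM complements are not islands, and the embedded quantifier may take matrix scope.
Since no island is crossed, the inverse ordering is licensed alongside surface scope.
The sentence is scopally ambiguous between *three archivists* > *every diplomat* and *every diplomat* > *three archivists*.

Yes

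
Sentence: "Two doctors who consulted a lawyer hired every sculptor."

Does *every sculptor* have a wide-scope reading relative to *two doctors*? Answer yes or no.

Yes

The RC *who consulted a lawyer* is an island, but *every sculptor* is not inside it — it is the matrix object, a clausemate of *two doctors*.
With no island boundary between them, the object can take inverse scope over the subject via ordinary QR within the clause.
The sentence is scopally ambiguous between *two doctors* > *every sculptor* and *every sculptor* > *two doctors*.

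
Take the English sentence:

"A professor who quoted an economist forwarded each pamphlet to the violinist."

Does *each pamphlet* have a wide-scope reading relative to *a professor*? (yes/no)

*each pamphlet* sits in the matrix clause, not in the relative clause on *a professor*.
With no island boundary between them, the object can take inverse scope over the subject via ordinary QR within the clause.

Yes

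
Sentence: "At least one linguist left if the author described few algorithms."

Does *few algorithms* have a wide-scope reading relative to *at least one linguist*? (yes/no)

*few algorithms* is embedded in the adjunct clause *if the author described few algorithms*.
Since the clause is an adjunct (not a complement), the Adjunct Condition blocks QR across its edge.
*few algorithms* > *at least one linguist* would require crossing that boundary, which is illicit.

No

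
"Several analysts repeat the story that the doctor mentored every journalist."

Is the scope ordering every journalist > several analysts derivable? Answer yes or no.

No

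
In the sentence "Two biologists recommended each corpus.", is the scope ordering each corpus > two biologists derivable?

Both DPs are arguments of the same predicate; there is no clause or island boundary between them.
With no island boundary between them, the object can take inverse scope over the subject via ordinary QR within the clause.

Yes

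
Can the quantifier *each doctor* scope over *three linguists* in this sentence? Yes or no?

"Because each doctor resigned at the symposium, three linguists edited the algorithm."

Structurally, *each doctor* is inside the adjunct clause *because each doctor resigned at the symposium*.
Adjuncts are opaque for quantifier raising; a quantifier in an adjunct stays inside it.
*each doctor* > *three linguists* would require crossing that boundary, which is illicit.

No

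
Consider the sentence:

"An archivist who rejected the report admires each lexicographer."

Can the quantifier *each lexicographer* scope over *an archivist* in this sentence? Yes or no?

Although the sentence contains a relative clause (*who rejected the report*), *each lexicographer* is outside it, in the matrix VP.
Nothing blocks QR of the lower DP to a position above the higher one, so inverse scope is available.
The sentence is scopally ambiguous between *an archivist* > *each lexicographer* and *each lexicographer* > *an archivist*.

Yes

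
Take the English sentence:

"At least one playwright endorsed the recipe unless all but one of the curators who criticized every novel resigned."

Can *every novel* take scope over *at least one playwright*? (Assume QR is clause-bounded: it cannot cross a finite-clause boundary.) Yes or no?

No

*every novel* occurs within the relative clause *who criticized every novel*, which is itself inside the adjunct *unless all but one of the curators who criticized every novel resigned*.
Both the relative clause and the enclosing adjunct are scope islands; QR cannot cross either.
So *every novel* cannot raise high enough to outscope *at least one playwright*; only the surface ordering *at least one playwright* > *every novel* is available.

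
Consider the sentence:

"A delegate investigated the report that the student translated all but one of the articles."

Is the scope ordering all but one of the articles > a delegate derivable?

No

The DP *all but one of the articles* is contained in the complex NP *the report that the student translated all but one of the articles*.
A that-clause complement to a noun is an island; QR cannot cross the NP boundary.
The inverse ordering *all but one of the articles* > *a delegate* is therefore underivable.
(Only the surface reading survives: one fixed delegate with respect to all the relevant articles.)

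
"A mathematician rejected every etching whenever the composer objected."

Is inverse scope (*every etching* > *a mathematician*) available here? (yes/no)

Yes

Neither queried DP is inside the adjunct, so the adjunct-island constraint does not apply.
Nothing blocks QR of the lower DP to a position above the higher one, so inverse scope is available.
Both orderings are possible: *a mathematician* > *every etching* and *every etching* > *a mathematician*.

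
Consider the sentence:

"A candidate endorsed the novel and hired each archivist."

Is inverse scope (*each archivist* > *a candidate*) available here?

No

The target quantifier *each archivist* is part of one conjunct of the coordinate structure (*hired each archivist*).
Asymmetric QR out of one conjunct violates the Coordinate Structure Constraint.
So the wide-scope reading for *each archivist* is blocked.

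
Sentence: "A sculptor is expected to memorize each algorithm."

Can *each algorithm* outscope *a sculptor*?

Yes

*each algorithm* is inside a raising infinitive, which is transparent to QR (no CP barrier), so it behaves as a matrix argument.
With no island boundary between them, the object can take inverse scope over the subject via ordinary QR within the clause.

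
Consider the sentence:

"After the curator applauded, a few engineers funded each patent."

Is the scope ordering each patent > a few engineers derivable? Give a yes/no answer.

Neither queried DP is inside the adjunct, so the adjunct-island constraint does not apply.
No island intervenes, so both surface and inverse scope are derivable.

Yes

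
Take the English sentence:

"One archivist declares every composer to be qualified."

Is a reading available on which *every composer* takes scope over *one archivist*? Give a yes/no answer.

This is an ECM construction: *every composer* is the infinitival subject, Case-marked by the matrix verb, and the infinitive is transparent for QR.
No island intervenes, so both surface and inverse scope are derivable.

Yes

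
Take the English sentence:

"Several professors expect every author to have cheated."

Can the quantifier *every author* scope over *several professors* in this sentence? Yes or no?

*every author* is the subject of an ECM infinitive — the infinitival complement of an ECM verb is not a scope island, so *every author* can raise into the matrix clause.
Ordinary QR to a clause-peripheral position gives the wide-scope LF for the lower DP.

Yes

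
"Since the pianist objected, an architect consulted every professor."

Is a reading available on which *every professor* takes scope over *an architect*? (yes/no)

Yes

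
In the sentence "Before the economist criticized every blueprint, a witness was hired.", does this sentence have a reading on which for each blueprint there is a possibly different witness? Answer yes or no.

The paraphrase describes the scope ordering *every blueprint* > *a witness*.
*every blueprint* is embedded in the adjunct clause *before the economist criticized every blueprint*.
Adjuncts are opaque for quantifier raising; a quantifier in an adjunct stays inside it.
So *every blueprint* cannot raise to a position above *a witness*.

No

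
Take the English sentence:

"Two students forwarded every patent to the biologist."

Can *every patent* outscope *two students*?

Yes

Both DPs are arguments of the same predicate; there is no clause or island boundary between them.
Ordinary QR to a clause-peripheral position gives the wide-scope LF for the lower DP.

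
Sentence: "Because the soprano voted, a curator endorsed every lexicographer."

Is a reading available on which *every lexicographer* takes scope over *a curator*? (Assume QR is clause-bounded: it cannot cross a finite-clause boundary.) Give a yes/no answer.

Yes

The adjunct clause does not contain *every lexicographer*, which is the matrix object.
Ordinary QR to a clause-peripheral position gives the wide-scope LF for the lower DP.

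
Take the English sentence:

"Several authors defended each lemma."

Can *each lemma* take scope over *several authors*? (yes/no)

Yes

*several authors* and *each lemma* are co-arguments of the matrix verb, with nothing but a clause-internal boundary between them.
No island intervenes, so both surface and inverse scope are derivable.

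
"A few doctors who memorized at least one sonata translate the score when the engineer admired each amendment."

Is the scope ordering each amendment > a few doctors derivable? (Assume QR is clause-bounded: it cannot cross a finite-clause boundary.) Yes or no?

The DP *each amendment* is contained in the adjunct clause *when the engineer admired each amendment*.
Adjunct clauses are scope islands: a quantifier inside an adjunct cannot raise into the matrix clause.
*each amendment* is confined to the island and cannot take scope over *a few doctors*.

No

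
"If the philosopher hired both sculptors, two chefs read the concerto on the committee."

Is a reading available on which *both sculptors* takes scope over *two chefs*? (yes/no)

No

The DP *both sculptors* is contained in the adjunct clause *if the philosopher hired both sculptors*.
Adjuncts are opaque for quantifier raising; a quantifier in an adjunct stays inside it.
So *both sculptors* cannot raise to a position above *two chefs*.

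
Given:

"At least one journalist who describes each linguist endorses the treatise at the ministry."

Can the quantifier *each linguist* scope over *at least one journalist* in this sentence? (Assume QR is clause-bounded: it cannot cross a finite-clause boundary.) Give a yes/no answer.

No

The DP *each linguist* is contained in the relative clause *who describes each linguist*.
Relative clauses block scope extraction: QR cannot target a position outside the modified NP.
So *each linguist* cannot raise high enough to outscope *at least one journalist*; only the surface ordering *at least one journalist* > *each linguist* is available.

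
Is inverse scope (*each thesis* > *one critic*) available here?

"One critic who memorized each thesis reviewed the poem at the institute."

*each thesis* is embedded in the relative clause *who memorized each thesis*.
Quantifiers inside a relative clause are trapped there; the RC boundary blocks QR.
Hence only narrow scope for *each thesis* (under *one critic*) survives.
(Only the surface reading survives: one fixed critic with respect to all the relevant theses.)

No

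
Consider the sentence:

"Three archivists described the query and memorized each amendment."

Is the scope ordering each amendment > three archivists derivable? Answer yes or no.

No

*each amendment* is embedded in one conjunct of the coordinate structure (*memorized each amendment*).
A quantifier cannot raise out of one conjunct of a coordination across the whole coordinate structure — the CSC applies to QR.
*each amendment* > *three archivists* would require crossing that boundary, which is illicit.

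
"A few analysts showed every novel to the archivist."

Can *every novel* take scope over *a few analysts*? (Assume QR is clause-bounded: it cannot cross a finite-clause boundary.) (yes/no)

*every novel* and *a few analysts* are in the same minimal clause.
Nothing blocks QR of the lower DP to a position above the higher one, so inverse scope is available.

Yes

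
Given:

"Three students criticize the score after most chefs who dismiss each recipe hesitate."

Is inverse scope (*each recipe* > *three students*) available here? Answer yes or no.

No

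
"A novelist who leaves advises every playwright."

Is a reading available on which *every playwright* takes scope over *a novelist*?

*every playwright* sits in the matrix clause, not in the relative clause on *a novelist*.
QR within a single clause is free, so the lower quantifier may take scope over the higher one.
So *every playwright* > *a novelist* is among the available readings.

Yes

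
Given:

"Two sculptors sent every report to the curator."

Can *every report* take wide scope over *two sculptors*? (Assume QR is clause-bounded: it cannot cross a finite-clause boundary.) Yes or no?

Yes

*every report* and *two sculptors* are in the same minimal clause.
Clause-internal QR can adjoin the lower DP above the subject, yielding the inverse reading.
The sentence is scopally ambiguous between *two sculptors* > *every report* and *every report* > *two sculptors*.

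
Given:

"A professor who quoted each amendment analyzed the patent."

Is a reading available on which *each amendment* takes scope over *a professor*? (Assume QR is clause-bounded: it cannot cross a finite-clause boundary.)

No

The target quantifier *each amendment* is part of the relative clause *who quoted each amendment*.
Relative clauses are scope islands: a quantifier cannot QR out of a relative clause to take scope in the matrix clause.
So *each amendment* cannot raise to a position above *a professor*.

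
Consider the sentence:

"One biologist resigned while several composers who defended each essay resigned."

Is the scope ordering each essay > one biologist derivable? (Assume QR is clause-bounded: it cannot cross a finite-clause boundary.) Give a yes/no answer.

No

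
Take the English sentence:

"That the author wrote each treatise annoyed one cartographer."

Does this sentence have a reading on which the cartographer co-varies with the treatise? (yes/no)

The paraphrase describes the scope ordering *each treatise* > *one cartographer*.
*each treatise* occurs within the sentential subject *that the author wrote each treatise*.
The Sentential Subject Constraint rules out raising the quantifier out of the that-clause subject.
There is no licit LF on which *each treatise* c-commands *one cartographer*.

No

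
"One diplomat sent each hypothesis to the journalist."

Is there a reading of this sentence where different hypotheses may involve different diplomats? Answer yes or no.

This is the *each hypothesis* > *one diplomat* reading.
*one diplomat* and *each hypothesis* are co-arguments of the matrix verb, with nothing but a clause-internal boundary between them.
Ordinary QR to a clause-peripheral position gives the wide-scope LF for the lower DP.

Yes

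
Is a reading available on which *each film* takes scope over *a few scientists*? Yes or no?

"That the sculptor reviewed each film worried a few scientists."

*each film* is embedded in the sentential subject *that the sculptor reviewed each film*.
The subject-island constraint blocks QR out of a clausal subject.
There is no licit LF on which *each film* c-commands *a few scientists*.

No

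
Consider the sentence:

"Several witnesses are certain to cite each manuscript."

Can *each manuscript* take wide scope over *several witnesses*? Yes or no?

Yes

*each manuscript* is the object of the infinitival complement of a raising predicate; raising infinitives are transparent for QR, so the two DPs are in effect clausemates.
Since no island is crossed, the inverse ordering is licensed alongside surface scope.
So *each manuscript* > *several witnesses* is among the available readings.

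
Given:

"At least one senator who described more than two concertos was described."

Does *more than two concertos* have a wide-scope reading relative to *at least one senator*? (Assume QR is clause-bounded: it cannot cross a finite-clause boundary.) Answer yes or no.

The target quantifier *more than two concertos* is part of the relative clause *who described more than two concertos*.
Quantifiers inside a relative clause are trapped there; the RC boundary blocks QR.
There is no licit LF on which *more than two concertos* c-commands *at least one senator*.

No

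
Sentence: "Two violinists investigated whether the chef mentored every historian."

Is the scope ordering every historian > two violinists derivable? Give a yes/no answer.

Structurally, *every historian* is inside the embedded question *whether the chef mentored every historian*.
The wh-island constraint blocks QR out of an embedded interrogative.
So *every historian* cannot raise to a position above *two violinists*.

No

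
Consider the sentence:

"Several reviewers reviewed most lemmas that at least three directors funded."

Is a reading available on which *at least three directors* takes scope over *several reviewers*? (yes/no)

No

Structurally, *at least three directors* is inside the relative clause *that at least three directors funded* modifying *most lemmas*.
QR out of a relative clause is ruled out by the relative-clause island constraint.
So *at least three directors* cannot raise high enough to outscope *several reviewers*; only the surface ordering *several reviewers* > *at least three directors* is available.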